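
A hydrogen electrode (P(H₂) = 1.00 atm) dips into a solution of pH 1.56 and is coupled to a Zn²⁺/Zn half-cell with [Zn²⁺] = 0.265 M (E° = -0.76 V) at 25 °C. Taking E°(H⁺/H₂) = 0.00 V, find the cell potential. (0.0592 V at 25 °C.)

0.68 V

The hydrogen couple is the cathode, so E°_cell = 0.76 V; n = 2.
[H⁺] = 10^(−1.56) = 0.028 M, and Q = [Zn²⁺]·P(H₂) / [H⁺]^2 = 349.
E = E° − (0.0592/2) log Q = 0.76 − (0.0592/2)(2.543) = 0.685 V.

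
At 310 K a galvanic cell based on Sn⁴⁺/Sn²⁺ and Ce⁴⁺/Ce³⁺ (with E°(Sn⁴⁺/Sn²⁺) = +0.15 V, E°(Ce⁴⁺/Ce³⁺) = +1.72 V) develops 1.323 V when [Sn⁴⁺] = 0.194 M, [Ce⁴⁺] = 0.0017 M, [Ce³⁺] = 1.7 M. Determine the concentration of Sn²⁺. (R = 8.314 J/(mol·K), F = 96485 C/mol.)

0.0018 M

From the Nernst equation, ln Q = nF(E° − E)/RT = 2×96485×(1.57 − 1.323)/(8.314×310) = 18.493, so Q = 1.08 × 10^8.
With Q = [Sn⁴⁺]·[Ce³⁺]^2/([Sn²⁺]·[Ce⁴⁺]^2) and the known concentrations, [Sn²⁺] in the denominator gives [Sn²⁺] = 0.0018 M.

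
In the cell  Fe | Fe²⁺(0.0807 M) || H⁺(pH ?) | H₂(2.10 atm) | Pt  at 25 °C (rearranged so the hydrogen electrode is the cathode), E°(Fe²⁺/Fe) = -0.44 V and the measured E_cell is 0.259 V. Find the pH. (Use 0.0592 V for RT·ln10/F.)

E°_cell = 0.44 V and n = 2.
log Q = n(E° − E)/0.0592 = 2×(0.44 − 0.259)/0.0592 = 6.115.
With Q = [Fe²⁺]·P(H₂) / [H⁺]^2, solving for [H⁺] gives log[H⁺] = -3.443, so pH = 3.44.

pH = 3.44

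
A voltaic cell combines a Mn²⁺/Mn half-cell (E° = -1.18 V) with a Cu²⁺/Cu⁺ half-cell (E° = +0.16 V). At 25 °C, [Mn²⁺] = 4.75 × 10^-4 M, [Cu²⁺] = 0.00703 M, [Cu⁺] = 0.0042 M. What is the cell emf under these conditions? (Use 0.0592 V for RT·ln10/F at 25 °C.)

1.45 V

The Cu²⁺/Cu⁺ couple has the higher reduction potential and acts as the cathode, so E°_cell = +0.16 − (-1.18) = 1.34 V.
Balancing electrons gives n = 2; the reaction quotient is Q = [Mn²⁺]·[Cu⁺]^2/[Cu²⁺]^2 = 1.7 × 10^-4.
At 25 °C, E = E° − (0.0592/n) log Q = 1.34 − (0.0592/2)(-3.771) = 1.340 + 0.112 = 1.452 V.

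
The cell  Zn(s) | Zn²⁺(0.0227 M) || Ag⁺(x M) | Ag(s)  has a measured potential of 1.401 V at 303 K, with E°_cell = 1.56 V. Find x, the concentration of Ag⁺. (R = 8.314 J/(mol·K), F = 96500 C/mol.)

3.4 × 10^-4 M

From the Nernst equation, ln Q = nF(E° − E)/RT = 2×96500×(1.56 − 1.401)/(8.314×303) = 12.182, so Q = 1.95 × 10^5.
With Q = [Zn²⁺]/[Ag⁺]^2 and the known concentrations, [Ag⁺]^2 in the denominator gives [Ag⁺] = 3.4 × 10^-4 M.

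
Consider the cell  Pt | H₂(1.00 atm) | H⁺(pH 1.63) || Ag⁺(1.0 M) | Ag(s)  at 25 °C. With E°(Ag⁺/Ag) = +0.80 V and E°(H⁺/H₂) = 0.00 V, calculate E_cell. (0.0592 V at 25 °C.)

The Ag⁺/Ag couple is the cathode, so E°_cell = 0.80 V; n = 2.
[H⁺] = 10^(−1.63) = 0.023 M, and Q = [H⁺]^2 / ([Ag⁺]^2·P(H₂)) = 5.5 × 10^-4.
E = E° − (0.0592/2) log Q = 0.80 − (0.0592/2)(-3.260) = 0.896 V.

0.90 V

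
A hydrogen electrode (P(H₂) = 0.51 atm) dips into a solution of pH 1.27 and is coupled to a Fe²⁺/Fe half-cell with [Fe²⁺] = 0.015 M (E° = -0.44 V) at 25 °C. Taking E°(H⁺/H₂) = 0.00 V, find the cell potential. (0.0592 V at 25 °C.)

The hydrogen couple is the cathode, so E°_cell = 0.44 V; n = 2.
[H⁺] = 10^(−1.27) = 0.054 M, and Q = [Fe²⁺]·P(H₂) / [H⁺]^2 = 2.65.
E = E° − (0.0592/2) log Q = 0.44 − (0.0592/2)(0.424) = 0.427 V.

0.43 V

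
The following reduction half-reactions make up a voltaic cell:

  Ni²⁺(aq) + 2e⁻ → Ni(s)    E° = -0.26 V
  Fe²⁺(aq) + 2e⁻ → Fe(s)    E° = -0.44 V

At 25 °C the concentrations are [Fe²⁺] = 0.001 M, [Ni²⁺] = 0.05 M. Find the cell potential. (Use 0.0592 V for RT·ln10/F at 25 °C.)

The Ni²⁺/Ni couple has the higher reduction potential and acts as the cathode, so E°_cell = -0.26 − (-0.44) = 0.18 V.
Balancing electrons gives n = 2; the reaction quotient is Q = [Fe²⁺]/[Ni²⁺] = 0.0200.
At 25 °C, E = E° − (0.0592/n) log Q = 0.18 − (0.0592/2)(-1.699) = 0.180 + 0.050 = 0.230 V.

0.230 V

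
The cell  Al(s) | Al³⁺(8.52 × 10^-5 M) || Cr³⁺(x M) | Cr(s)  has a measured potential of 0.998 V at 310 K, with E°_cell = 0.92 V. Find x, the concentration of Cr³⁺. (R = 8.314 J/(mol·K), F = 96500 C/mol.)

0.54 M

From the Nernst equation, ln Q = nF(E° − E)/RT = 3×96500×(0.92 − 0.998)/(8.314×310) = -8.761, so Q = 1.57 × 10^-4.
With Q = [Al³⁺]/[Cr³⁺] and the known concentrations, [Cr³⁺] in the denominator gives [Cr³⁺] = 0.54 M.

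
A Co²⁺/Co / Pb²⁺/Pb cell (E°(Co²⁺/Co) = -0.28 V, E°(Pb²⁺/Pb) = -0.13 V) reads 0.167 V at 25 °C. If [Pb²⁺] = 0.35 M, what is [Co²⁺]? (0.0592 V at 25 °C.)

From the Nernst equation, log Q = n(E° − E)/0.0592 = 2(0.15 − 0.167)/0.0592 = -0.574, so Q = 0.266.
With Q = [Co²⁺]/[Pb²⁺] and the known concentrations, [Co²⁺] in the numerator gives [Co²⁺] = 0.093 M.

0.093 M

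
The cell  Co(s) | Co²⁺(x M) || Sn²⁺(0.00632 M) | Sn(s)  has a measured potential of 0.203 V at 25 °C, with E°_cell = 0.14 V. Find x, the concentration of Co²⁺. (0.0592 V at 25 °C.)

4.7 × 10^-5 M

From the Nernst equation, log Q = n(E° − E)/0.0592 = 2(0.14 − 0.203)/0.0592 = -2.128, so Q = 0.00744.
With Q = [Co²⁺]/[Sn²⁺] and the known concentrations, [Co²⁺] in the numerator gives [Co²⁺] = 4.7 × 10^-5 M.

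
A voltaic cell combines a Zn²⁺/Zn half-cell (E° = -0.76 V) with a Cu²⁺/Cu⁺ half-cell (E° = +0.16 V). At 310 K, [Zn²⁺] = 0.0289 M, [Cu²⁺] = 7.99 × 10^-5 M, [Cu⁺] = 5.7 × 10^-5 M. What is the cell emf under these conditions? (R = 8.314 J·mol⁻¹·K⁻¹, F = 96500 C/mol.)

The Cu²⁺/Cu⁺ couple has the higher reduction potential and acts as the cathode, so E°_cell = +0.16 − (-0.76) = 0.92 V.
Balancing electrons gives n = 2; the reaction quotient is Q = [Zn²⁺]·[Cu⁺]^2/[Cu²⁺]^2 = 0.0147.
E = E° − (RT/nF) ln Q = 0.92 − (8.314×310)/(2×96500) × (-4.219) = 0.920 + 0.056 = 0.976 V.

0.976 V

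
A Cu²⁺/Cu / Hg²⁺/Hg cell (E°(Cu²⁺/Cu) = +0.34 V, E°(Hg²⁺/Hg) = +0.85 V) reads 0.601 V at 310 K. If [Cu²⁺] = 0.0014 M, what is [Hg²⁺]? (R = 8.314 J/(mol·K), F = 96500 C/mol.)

From the Nernst equation, ln Q = nF(E° − E)/RT = 2×96500×(0.51 − 0.601)/(8.314×310) = -6.814, so Q = 0.00110.
With Q = [Cu²⁺]/[Hg²⁺] and the known concentrations, [Hg²⁺] in the denominator gives [Hg²⁺] = 1.3 M.

1.3 M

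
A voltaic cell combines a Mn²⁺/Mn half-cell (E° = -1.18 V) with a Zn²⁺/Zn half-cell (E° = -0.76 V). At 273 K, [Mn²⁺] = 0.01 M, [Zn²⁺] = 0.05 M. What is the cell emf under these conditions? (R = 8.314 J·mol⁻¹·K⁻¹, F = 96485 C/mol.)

0.439 V

The Zn²⁺/Zn couple has the higher reduction potential and acts as the cathode, so E°_cell = -0.76 − (-1.18) = 0.42 V.
Balancing electrons gives n = 2; the reaction quotient is Q = [Mn²⁺]/[Zn²⁺] = 0.200.
E = E° − (RT/nF) ln Q = 0.42 − (8.314×273)/(2×96485) × (-1.609) = 0.420 + 0.019 = 0.439 V.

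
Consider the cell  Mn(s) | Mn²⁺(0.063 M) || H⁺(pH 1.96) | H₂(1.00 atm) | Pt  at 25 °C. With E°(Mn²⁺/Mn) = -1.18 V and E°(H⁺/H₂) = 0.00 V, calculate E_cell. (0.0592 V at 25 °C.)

1.10 V

The hydrogen couple is the cathode, so E°_cell = 1.18 V; n = 2.
[H⁺] = 10^(−1.96) = 0.011 M, and Q = [Mn²⁺]·P(H₂) / [H⁺]^2 = 524.
E = E° − (0.0592/2) log Q = 1.18 − (0.0592/2)(2.719) = 1.100 V.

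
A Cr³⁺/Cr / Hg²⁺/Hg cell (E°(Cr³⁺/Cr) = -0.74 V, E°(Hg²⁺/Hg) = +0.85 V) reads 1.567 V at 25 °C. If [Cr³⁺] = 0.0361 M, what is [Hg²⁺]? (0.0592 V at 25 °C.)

From the Nernst equation, log Q = n(E° − E)/0.0592 = 6(1.59 − 1.567)/0.0592 = 2.331, so Q = 214.
With Q = [Cr³⁺]^2/[Hg²⁺]^3 and the known concentrations, [Hg²⁺]^3 in the denominator gives [Hg²⁺] = 0.018 M.

0.018 M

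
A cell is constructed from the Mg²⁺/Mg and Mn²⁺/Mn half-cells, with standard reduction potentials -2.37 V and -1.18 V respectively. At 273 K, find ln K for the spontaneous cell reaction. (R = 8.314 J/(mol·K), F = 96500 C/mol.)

E°_cell = -1.18 − (-2.37) = 1.19 V, with n = 2 electrons transferred.
At equilibrium E = 0, so the Nernst equation gives ln K = nFE°/RT = (2)(96500)(1.19)/((8.314)(273)) = 101.19.

ln K = 101.2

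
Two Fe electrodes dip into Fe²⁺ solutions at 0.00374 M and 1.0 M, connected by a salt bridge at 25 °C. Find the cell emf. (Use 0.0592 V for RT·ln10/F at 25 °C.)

Both half-cells are Fe²⁺/Fe, so E°_cell = 0. The concentrated side is the cathode; the cell reaction moves Fe²⁺ from high to low concentration with n = 2.
Q = [Fe²⁺]_dilute/[Fe²⁺]_conc = 0.00374/1.0 = 0.00374.
E = 0 − (0.0592/2) log Q = −(0.0592/2)(-2.427) = 0.0718 V.

0.072 V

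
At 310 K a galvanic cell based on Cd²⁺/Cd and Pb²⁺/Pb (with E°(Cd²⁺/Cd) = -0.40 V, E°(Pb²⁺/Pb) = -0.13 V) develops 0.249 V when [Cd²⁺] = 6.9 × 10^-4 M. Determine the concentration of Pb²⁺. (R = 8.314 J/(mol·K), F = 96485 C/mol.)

1.4 × 10^-4 M

From the Nernst equation, ln Q = nF(E° − E)/RT = 2×96485×(0.27 − 0.249)/(8.314×310) = 1.572, so Q = 4.82.
With Q = [Cd²⁺]/[Pb²⁺] and the known concentrations, [Pb²⁺] in the denominator gives [Pb²⁺] = 1.4 × 10^-4 M.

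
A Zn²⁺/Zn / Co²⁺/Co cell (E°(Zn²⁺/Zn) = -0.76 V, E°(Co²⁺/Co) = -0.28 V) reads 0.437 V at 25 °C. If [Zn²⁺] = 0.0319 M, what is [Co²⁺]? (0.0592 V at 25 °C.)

0.0011 M

From the Nernst equation, log Q = n(E° − E)/0.0592 = 2(0.48 − 0.437)/0.0592 = 1.453, so Q = 28.4.
With Q = [Zn²⁺]/[Co²⁺] and the known concentrations, [Co²⁺] in the denominator gives [Co²⁺] = 0.0011 M.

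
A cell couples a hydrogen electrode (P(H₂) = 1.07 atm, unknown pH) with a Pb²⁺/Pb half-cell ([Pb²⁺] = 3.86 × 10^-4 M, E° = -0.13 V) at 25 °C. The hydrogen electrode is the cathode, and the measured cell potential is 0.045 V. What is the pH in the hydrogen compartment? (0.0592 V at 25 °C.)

pH = 3.13

E°_cell = 0.13 V and n = 2.
log Q = n(E° − E)/0.0592 = 2×(0.13 − 0.045)/0.0592 = 2.872.
With Q = [Pb²⁺]·P(H₂) / [H⁺]^2, solving for [H⁺] gives log[H⁺] = -3.128, so pH = 3.13.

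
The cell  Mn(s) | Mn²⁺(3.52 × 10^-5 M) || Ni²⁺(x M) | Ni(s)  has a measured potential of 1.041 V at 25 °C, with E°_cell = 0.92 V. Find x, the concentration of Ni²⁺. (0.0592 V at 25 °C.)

From the Nernst equation, log Q = n(E° − E)/0.0592 = 2(0.92 − 1.041)/0.0592 = -4.088, so Q = 8.17 × 10^-5.
With Q = [Mn²⁺]/[Ni²⁺] and the known concentrations, [Ni²⁺] in the denominator gives [Ni²⁺] = 0.43 M.

0.43 M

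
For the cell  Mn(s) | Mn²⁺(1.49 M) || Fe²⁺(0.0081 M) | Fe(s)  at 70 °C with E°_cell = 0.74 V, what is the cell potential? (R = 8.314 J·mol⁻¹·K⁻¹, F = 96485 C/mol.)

Balancing electrons gives n = 2; the reaction quotient is Q = [Mn²⁺]/[Fe²⁺] = 184.
E = E° − (RT/nF) ln Q = 0.74 − (8.314×343)/(2×96485) × (5.215) = 0.740 − 0.077 = 0.663 V.

0.663 V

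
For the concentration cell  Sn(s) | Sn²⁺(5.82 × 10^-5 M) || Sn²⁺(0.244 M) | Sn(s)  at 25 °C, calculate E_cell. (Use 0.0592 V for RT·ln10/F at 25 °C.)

0.11 V

Both half-cells are Sn²⁺/Sn, so E°_cell = 0. The concentrated side is the cathode; the cell reaction moves Sn²⁺ from high to low concentration with n = 2.
Q = [Sn²⁺]_dilute/[Sn²⁺]_conc = 5.82 × 10^-5/0.244 = 2.39 × 10^-4.
E = 0 − (0.0592/2) log Q = −(0.0592/2)(-3.622) = 0.1072 V.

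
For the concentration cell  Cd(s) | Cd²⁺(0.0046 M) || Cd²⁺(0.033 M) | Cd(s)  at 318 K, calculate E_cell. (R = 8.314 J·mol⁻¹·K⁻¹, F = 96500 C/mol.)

0.027 V

Both half-cells are Cd²⁺/Cd, so E°_cell = 0. The concentrated side is the cathode; the cell reaction moves Cd²⁺ from high to low concentration with n = 2.
Q = [Cd²⁺]_dilute/[Cd²⁺]_conc = 0.0046/0.033 = 0.139.
E = 0 − (RT/nF) ln Q = −((8.314×318)/(2×96500))(-1.970) = 0.0270 V.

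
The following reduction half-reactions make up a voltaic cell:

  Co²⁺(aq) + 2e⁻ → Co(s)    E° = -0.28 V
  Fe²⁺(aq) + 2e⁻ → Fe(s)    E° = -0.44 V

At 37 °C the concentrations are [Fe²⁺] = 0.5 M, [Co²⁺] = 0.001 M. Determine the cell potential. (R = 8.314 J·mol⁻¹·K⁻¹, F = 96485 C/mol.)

0.077 V

The Co²⁺/Co couple has the higher reduction potential and acts as the cathode, so E°_cell = -0.28 − (-0.44) = 0.16 V.
Balancing electrons gives n = 2; the reaction quotient is Q = [Fe²⁺]/[Co²⁺] = 500.
E = E° − (RT/nF) ln Q = 0.16 − (8.314×310)/(2×96485) × (6.215) = 0.160 − 0.083 = 0.077 V.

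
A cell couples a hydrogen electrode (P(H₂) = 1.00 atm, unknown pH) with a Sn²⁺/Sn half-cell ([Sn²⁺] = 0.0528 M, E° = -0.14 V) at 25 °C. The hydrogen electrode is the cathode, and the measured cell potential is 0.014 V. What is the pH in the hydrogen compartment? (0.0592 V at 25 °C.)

pH = 2.77

E°_cell = 0.14 V and n = 2.
log Q = n(E° − E)/0.0592 = 2×(0.14 − 0.014)/0.0592 = 4.257.
With Q = [Sn²⁺]·P(H₂) / [H⁺]^2, solving for [H⁺] gives log[H⁺] = -2.767, so pH = 2.77.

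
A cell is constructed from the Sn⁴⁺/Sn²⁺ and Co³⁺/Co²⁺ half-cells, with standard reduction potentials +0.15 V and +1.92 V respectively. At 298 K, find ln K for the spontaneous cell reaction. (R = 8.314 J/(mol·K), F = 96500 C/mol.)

E°_cell = +1.92 − (+0.15) = 1.77 V, with n = 2 electrons transferred.
At equilibrium E = 0, so the Nernst equation gives ln K = nFE°/RT = (2)(96500)(1.77)/((8.314)(298)) = 137.88.

ln K = 137.9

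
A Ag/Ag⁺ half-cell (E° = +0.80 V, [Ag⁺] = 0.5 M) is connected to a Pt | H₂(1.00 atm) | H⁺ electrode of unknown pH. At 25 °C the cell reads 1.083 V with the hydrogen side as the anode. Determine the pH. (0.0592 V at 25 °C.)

pH = 5.08

E°_cell = 0.80 V and n = 2.
log Q = n(E° − E)/0.0592 = 2×(0.80 − 1.083)/0.0592 = -9.561.
With Q = [H⁺]^2 / ([Ag⁺]^2·P(H₂)), solving for [H⁺] gives log[H⁺] = -5.081, so pH = 5.08.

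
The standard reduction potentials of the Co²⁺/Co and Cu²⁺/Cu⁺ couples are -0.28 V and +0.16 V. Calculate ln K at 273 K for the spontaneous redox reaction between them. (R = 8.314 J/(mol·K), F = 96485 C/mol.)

ln K = 37.4

E°_cell = +0.16 − (-0.28) = 0.44 V, with n = 2 electrons transferred.
At equilibrium E = 0, so the Nernst equation gives ln K = nFE°/RT = (2)(96485)(0.44)/((8.314)(273)) = 37.41.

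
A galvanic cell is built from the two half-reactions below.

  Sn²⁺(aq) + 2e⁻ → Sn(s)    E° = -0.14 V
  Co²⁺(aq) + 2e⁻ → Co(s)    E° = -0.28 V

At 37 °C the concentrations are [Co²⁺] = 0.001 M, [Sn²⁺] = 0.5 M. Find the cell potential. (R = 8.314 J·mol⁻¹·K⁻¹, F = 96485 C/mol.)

The Sn²⁺/Sn couple has the higher reduction potential and acts as the cathode, so E°_cell = -0.14 − (-0.28) = 0.14 V.
Balancing electrons gives n = 2; the reaction quotient is Q = [Co²⁺]/[Sn²⁺] = 0.00200.
E = E° − (RT/nF) ln Q = 0.14 − (8.314×310)/(2×96485) × (-6.215) = 0.140 + 0.083 = 0.223 V.

0.223 V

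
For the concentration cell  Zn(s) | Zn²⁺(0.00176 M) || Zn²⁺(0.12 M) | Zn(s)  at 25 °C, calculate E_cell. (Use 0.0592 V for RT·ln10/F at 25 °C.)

Both half-cells are Zn²⁺/Zn, so E°_cell = 0. The concentrated side is the cathode; the cell reaction moves Zn²⁺ from high to low concentration with n = 2.
Q = [Zn²⁺]_dilute/[Zn²⁺]_conc = 0.00176/0.12 = 0.0147.
E = 0 − (0.0592/2) log Q = −(0.0592/2)(-1.834) = 0.0543 V.

0.054 V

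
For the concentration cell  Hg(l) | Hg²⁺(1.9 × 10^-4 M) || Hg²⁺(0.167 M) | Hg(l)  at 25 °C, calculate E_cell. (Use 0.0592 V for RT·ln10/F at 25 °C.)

Both half-cells are Hg²⁺/Hg, so E°_cell = 0. The concentrated side is the cathode; the cell reaction moves Hg²⁺ from high to low concentration with n = 2.
Q = [Hg²⁺]_dilute/[Hg²⁺]_conc = 1.9 × 10^-4/0.167 = 0.00114.
E = 0 − (0.0592/2) log Q = −(0.0592/2)(-2.944) = 0.0871 V.

0.087 V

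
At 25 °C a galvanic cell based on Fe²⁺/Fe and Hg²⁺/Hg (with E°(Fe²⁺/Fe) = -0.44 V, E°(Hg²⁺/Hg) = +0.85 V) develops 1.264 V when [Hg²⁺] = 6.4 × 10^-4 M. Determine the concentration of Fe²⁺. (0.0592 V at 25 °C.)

0.0048 M

From the Nernst equation, log Q = n(E° − E)/0.0592 = 2(1.29 − 1.264)/0.0592 = 0.878, so Q = 7.56.
With Q = [Fe²⁺]/[Hg²⁺] and the known concentrations, [Fe²⁺] in the numerator gives [Fe²⁺] = 0.0048 M.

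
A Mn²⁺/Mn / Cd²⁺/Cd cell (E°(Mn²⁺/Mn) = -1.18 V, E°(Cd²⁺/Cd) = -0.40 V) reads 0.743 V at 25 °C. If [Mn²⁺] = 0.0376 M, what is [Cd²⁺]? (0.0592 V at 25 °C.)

0.0021 M

From the Nernst equation, log Q = n(E° − E)/0.0592 = 2(0.78 − 0.743)/0.0592 = 1.250, so Q = 17.8.
With Q = [Mn²⁺]/[Cd²⁺] and the known concentrations, [Cd²⁺] in the denominator gives [Cd²⁺] = 0.0021 M.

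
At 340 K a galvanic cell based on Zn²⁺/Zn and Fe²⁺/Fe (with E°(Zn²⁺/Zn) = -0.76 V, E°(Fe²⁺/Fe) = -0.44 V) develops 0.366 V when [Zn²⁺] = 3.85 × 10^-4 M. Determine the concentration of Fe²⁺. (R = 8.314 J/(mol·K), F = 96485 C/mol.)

0.0089 M

From the Nernst equation, ln Q = nF(E° − E)/RT = 2×96485×(0.32 − 0.366)/(8.314×340) = -3.140, so Q = 0.0433.
With Q = [Zn²⁺]/[Fe²⁺] and the known concentrations, [Fe²⁺] in the denominator gives [Fe²⁺] = 0.0089 M.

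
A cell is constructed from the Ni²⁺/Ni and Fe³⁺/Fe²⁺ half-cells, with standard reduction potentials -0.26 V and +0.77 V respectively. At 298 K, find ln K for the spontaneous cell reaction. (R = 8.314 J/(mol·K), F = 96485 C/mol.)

E°_cell = +0.77 − (-0.26) = 1.03 V, with n = 2 electrons transferred.
At equilibrium E = 0, so the Nernst equation gives ln K = nFE°/RT = (2)(96485)(1.03)/((8.314)(298)) = 80.22.

ln K = 80.2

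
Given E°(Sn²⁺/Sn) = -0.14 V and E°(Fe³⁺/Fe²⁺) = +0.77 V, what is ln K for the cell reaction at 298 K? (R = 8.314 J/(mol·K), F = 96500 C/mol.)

E°_cell = +0.77 − (-0.14) = 0.91 V, with n = 2 electrons transferred.
At equilibrium E = 0, so the Nernst equation gives ln K = nFE°/RT = (2)(96500)(0.91)/((8.314)(298)) = 70.89.

ln K = 70.9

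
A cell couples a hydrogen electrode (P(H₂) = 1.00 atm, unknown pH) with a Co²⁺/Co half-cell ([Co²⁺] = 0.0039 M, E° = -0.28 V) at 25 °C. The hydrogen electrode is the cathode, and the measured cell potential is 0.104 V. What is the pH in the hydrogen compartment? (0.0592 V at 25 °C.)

pH = 4.18

E°_cell = 0.28 V and n = 2.
log Q = n(E° − E)/0.0592 = 2×(0.28 − 0.104)/0.0592 = 5.946.
With Q = [Co²⁺]·P(H₂) / [H⁺]^2, solving for [H⁺] gives log[H⁺] = -4.177, so pH = 4.18.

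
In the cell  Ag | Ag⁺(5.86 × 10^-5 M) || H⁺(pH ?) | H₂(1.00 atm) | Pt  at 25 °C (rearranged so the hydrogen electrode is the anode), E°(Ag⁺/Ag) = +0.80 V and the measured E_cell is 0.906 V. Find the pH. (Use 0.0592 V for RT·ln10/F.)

E°_cell = 0.80 V and n = 2.
log Q = n(E° − E)/0.0592 = 2×(0.80 − 0.906)/0.0592 = -3.581.
With Q = [H⁺]^2 / ([Ag⁺]^2·P(H₂)), solving for [H⁺] gives log[H⁺] = -6.023, so pH = 6.02.

pH = 6.02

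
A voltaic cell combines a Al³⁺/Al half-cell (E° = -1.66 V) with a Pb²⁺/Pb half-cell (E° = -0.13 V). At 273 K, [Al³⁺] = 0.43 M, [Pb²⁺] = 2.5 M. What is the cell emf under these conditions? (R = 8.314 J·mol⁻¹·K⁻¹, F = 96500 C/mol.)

The Pb²⁺/Pb couple has the higher reduction potential and acts as the cathode, so E°_cell = -0.13 − (-1.66) = 1.53 V.
Balancing electrons gives n = 6; the reaction quotient is Q = [Al³⁺]^2/[Pb²⁺]^3 = 0.0118.
E = E° − (RT/nF) ln Q = 1.53 − (8.314×273)/(6×96500) × (-4.437) = 1.530 + 0.017 = 1.547 V.

1.55 V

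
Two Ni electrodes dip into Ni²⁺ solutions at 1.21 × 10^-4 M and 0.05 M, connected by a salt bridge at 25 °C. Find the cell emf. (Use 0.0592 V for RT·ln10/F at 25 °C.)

Both half-cells are Ni²⁺/Ni, so E°_cell = 0. The concentrated side is the cathode; the cell reaction moves Ni²⁺ from high to low concentration with n = 2.
Q = [Ni²⁺]_dilute/[Ni²⁺]_conc = 1.21 × 10^-4/0.05 = 0.00242.
E = 0 − (0.0592/2) log Q = −(0.0592/2)(-2.616) = 0.0774 V.

0.077 V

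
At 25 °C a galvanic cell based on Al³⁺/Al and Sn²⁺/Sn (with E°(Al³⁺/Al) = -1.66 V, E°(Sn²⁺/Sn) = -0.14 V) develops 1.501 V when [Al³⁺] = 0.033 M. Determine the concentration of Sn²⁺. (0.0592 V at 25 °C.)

From the Nernst equation, log Q = n(E° − E)/0.0592 = 6(1.52 − 1.501)/0.0592 = 1.926, so Q = 84.3.
With Q = [Al³⁺]^2/[Sn²⁺]^3 and the known concentrations, [Sn²⁺]^3 in the denominator gives [Sn²⁺] = 0.023 M.

0.023 M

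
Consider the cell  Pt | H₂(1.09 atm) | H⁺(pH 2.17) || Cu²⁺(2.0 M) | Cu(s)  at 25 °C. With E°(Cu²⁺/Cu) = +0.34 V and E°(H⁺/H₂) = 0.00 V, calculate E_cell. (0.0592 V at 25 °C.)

The Cu²⁺/Cu couple is the cathode, so E°_cell = 0.34 V; n = 2.
[H⁺] = 10^(−2.17) = 0.0068 M, and Q = [H⁺]^2 / ([Cu²⁺]·P(H₂)) = 2.1 × 10^-5.
E = E° − (0.0592/2) log Q = 0.34 − (0.0592/2)(-4.678) = 0.478 V.

0.48 V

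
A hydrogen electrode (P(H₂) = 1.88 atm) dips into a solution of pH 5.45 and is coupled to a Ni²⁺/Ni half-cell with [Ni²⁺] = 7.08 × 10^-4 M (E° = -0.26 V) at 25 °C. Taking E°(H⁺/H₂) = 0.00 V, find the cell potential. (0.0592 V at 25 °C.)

0.022 V

The hydrogen couple is the cathode, so E°_cell = 0.26 V; n = 2.
[H⁺] = 10^(−5.45) = 3.5 × 10^-6 M, and Q = [Ni²⁺]·P(H₂) / [H⁺]^2 = 1.06 × 10^8.
E = E° − (0.0592/2) log Q = 0.26 − (0.0592/2)(8.024) = 0.022 V.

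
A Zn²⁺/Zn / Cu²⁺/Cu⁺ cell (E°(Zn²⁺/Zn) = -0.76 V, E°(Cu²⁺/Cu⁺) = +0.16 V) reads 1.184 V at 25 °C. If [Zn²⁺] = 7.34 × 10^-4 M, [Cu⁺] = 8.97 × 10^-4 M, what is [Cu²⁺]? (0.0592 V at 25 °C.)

From the Nernst equation, log Q = n(E° − E)/0.0592 = 2(0.92 − 1.184)/0.0592 = -8.919, so Q = 1.21 × 10^-9.
With Q = [Zn²⁺]·[Cu⁺]^2/[Cu²⁺]^2 and the known concentrations, [Cu²⁺]^2 in the denominator gives [Cu²⁺] = 0.7 M.

0.7 M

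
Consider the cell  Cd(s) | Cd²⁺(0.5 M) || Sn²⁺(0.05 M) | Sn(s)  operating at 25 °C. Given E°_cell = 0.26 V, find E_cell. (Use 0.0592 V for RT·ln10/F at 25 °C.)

0.230 V

Balancing electrons gives n = 2; the reaction quotient is Q = [Cd²⁺]/[Sn²⁺] = 10.0.
At 25 °C, E = E° − (0.0592/n) log Q = 0.26 − (0.0592/2)(1.000) = 0.260 − 0.030 = 0.230 V.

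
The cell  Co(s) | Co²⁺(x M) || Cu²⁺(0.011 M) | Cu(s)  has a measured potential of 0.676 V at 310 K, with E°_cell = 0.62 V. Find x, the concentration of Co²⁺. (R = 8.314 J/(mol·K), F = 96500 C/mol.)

From the Nernst equation, ln Q = nF(E° − E)/RT = 2×96500×(0.62 − 0.676)/(8.314×310) = -4.193, so Q = 0.0151.
With Q = [Co²⁺]/[Cu²⁺] and the known concentrations, [Co²⁺] in the numerator gives [Co²⁺] = 1.7 × 10^-4 M.

1.7 × 10^-4 M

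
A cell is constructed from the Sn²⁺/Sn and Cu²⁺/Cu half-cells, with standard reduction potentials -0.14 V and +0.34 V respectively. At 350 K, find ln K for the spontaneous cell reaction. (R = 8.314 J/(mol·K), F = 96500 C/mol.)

E°_cell = +0.34 − (-0.14) = 0.48 V, with n = 2 electrons transferred.
At equilibrium E = 0, so the Nernst equation gives ln K = nFE°/RT = (2)(96500)(0.48)/((8.314)(350)) = 31.84.

ln K = 31.8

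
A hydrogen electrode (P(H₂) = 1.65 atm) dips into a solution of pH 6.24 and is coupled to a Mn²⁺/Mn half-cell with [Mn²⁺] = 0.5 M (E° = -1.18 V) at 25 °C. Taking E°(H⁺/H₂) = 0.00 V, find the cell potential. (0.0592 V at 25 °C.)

The hydrogen couple is the cathode, so E°_cell = 1.18 V; n = 2.
[H⁺] = 10^(−6.24) = 5.8 × 10^-7 M, and Q = [Mn²⁺]·P(H₂) / [H⁺]^2 = 2.49 × 10^12.
E = E° − (0.0592/2) log Q = 1.18 − (0.0592/2)(12.396) = 0.813 V.

0.81 V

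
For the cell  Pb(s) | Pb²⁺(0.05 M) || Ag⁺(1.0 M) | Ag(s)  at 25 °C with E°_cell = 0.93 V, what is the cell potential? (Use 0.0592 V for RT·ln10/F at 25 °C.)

Balancing electrons gives n = 2; the reaction quotient is Q = [Pb²⁺]/[Ag⁺]^2 = 0.0500.
At 25 °C, E = E° − (0.0592/n) log Q = 0.93 − (0.0592/2)(-1.301) = 0.930 + 0.039 = 0.969 V.

0.969 V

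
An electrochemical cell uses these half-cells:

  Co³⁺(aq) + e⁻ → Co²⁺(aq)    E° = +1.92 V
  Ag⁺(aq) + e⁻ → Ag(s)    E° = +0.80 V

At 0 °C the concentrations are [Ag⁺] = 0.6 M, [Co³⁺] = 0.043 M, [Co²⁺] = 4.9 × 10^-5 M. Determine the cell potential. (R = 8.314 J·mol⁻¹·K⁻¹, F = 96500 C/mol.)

1.29 V

The Co³⁺/Co²⁺ couple has the higher reduction potential and acts as the cathode, so E°_cell = +1.92 − (+0.80) = 1.12 V.
Balancing electrons gives n = 1; the reaction quotient is Q = [Ag⁺]·[Co²⁺]/[Co³⁺] = 6.84 × 10^-4.
E = E° − (RT/nF) ln Q = 1.12 − (8.314×273)/(1×96500) × (-7.288) = 1.120 + 0.171 = 1.291 V.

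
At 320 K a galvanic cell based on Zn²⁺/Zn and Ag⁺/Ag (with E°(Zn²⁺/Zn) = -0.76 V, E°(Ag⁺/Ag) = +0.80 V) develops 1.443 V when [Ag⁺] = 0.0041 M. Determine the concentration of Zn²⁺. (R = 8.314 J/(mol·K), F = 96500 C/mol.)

From the Nernst equation, ln Q = nF(E° − E)/RT = 2×96500×(1.56 − 1.443)/(8.314×320) = 8.488, so Q = 4850.
With Q = [Zn²⁺]/[Ag⁺]^2 and the known concentrations, [Zn²⁺] in the numerator gives [Zn²⁺] = 0.082 M.

0.082 M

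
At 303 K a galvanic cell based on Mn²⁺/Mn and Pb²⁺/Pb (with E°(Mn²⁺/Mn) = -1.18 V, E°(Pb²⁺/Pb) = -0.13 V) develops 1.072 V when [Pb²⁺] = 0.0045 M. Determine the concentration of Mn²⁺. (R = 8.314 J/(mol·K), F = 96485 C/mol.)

From the Nernst equation, ln Q = nF(E° − E)/RT = 2×96485×(1.05 − 1.072)/(8.314×303) = -1.685, so Q = 0.185.
With Q = [Mn²⁺]/[Pb²⁺] and the known concentrations, [Mn²⁺] in the numerator gives [Mn²⁺] = 8.3 × 10^-4 M.

8.3 × 10^-4 M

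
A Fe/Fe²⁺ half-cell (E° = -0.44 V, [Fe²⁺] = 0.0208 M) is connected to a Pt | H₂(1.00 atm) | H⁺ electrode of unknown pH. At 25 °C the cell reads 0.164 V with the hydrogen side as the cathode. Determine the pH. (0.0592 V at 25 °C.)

E°_cell = 0.44 V and n = 2.
log Q = n(E° − E)/0.0592 = 2×(0.44 − 0.164)/0.0592 = 9.324.
With Q = [Fe²⁺]·P(H₂) / [H⁺]^2, solving for [H⁺] gives log[H⁺] = -5.503, so pH = 5.50.

pH = 5.50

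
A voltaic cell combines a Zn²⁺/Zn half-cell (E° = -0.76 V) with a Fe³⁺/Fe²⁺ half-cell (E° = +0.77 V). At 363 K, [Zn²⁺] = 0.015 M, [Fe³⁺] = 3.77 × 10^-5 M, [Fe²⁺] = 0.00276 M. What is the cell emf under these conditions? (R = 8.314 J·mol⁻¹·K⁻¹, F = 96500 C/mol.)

The Fe³⁺/Fe²⁺ couple has the higher reduction potential and acts as the cathode, so E°_cell = +0.77 − (-0.76) = 1.53 V.
Balancing electrons gives n = 2; the reaction quotient is Q = [Zn²⁺]·[Fe²⁺]^2/[Fe³⁺]^2 = 80.4.
E = E° − (RT/nF) ln Q = 1.53 − (8.314×363)/(2×96500) × (4.387) = 1.530 − 0.069 = 1.461 V.

1.46 V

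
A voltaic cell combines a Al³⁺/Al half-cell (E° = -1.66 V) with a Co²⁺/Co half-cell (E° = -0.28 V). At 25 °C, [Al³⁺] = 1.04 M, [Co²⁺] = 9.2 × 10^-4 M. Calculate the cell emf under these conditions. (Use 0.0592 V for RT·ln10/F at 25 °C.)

1.29 V

The Co²⁺/Co couple has the higher reduction potential and acts as the cathode, so E°_cell = -0.28 − (-1.66) = 1.38 V.
Balancing electrons gives n = 6; the reaction quotient is Q = [Al³⁺]^2/[Co²⁺]^3 = 1.39 × 10^9.
At 25 °C, E = E° − (0.0592/n) log Q = 1.38 − (0.0592/6)(9.143) = 1.380 − 0.090 = 1.290 V.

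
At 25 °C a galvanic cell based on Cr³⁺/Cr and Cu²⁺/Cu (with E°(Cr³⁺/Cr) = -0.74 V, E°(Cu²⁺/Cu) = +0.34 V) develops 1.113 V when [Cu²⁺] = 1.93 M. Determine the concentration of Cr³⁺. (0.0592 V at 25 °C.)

0.057 M

From the Nernst equation, log Q = n(E° − E)/0.0592 = 6(1.08 − 1.113)/0.0592 = -3.345, so Q = 4.52 × 10^-4.
With Q = [Cr³⁺]^2/[Cu²⁺]^3 and the known concentrations, [Cr³⁺]^2 in the numerator gives [Cr³⁺] = 0.057 M.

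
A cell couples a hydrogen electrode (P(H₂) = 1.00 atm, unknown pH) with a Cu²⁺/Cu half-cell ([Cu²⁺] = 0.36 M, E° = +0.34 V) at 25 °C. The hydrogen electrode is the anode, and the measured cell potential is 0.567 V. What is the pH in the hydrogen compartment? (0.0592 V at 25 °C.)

E°_cell = 0.34 V and n = 2.
log Q = n(E° − E)/0.0592 = 2×(0.34 − 0.567)/0.0592 = -7.669.
With Q = [H⁺]^2 / ([Cu²⁺]·P(H₂)), solving for [H⁺] gives log[H⁺] = -4.056, so pH = 4.06.

pH = 4.06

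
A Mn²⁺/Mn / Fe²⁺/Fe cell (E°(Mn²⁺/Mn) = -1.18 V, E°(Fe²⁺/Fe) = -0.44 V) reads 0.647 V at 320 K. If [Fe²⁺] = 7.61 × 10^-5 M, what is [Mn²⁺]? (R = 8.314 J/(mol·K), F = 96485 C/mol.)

From the Nernst equation, ln Q = nF(E° − E)/RT = 2×96485×(0.74 − 0.647)/(8.314×320) = 6.745, so Q = 850.
With Q = [Mn²⁺]/[Fe²⁺] and the known concentrations, [Mn²⁺] in the numerator gives [Mn²⁺] = 0.065 M.

0.065 M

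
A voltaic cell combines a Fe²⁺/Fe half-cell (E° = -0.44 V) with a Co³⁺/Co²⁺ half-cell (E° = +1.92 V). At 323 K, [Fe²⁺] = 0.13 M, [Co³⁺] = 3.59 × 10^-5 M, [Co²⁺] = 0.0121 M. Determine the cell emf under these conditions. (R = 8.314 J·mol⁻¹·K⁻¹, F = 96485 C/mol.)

2.23 V

The Co³⁺/Co²⁺ couple has the higher reduction potential and acts as the cathode, so E°_cell = +1.92 − (-0.44) = 2.36 V.
Balancing electrons gives n = 2; the reaction quotient is Q = [Fe²⁺]·[Co²⁺]^2/[Co³⁺]^2 = 1.48 × 10^4.
E = E° − (RT/nF) ln Q = 2.36 − (8.314×323)/(2×96485) × (9.600) = 2.360 − 0.134 = 2.226 V.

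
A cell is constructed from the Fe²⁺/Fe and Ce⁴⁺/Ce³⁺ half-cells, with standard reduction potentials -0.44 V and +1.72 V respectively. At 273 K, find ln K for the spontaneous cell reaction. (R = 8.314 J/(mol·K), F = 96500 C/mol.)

E°_cell = +1.72 − (-0.44) = 2.16 V, with n = 2 electrons transferred.
At equilibrium E = 0, so the Nernst equation gives ln K = nFE°/RT = (2)(96500)(2.16)/((8.314)(273)) = 183.67.

ln K = 183.7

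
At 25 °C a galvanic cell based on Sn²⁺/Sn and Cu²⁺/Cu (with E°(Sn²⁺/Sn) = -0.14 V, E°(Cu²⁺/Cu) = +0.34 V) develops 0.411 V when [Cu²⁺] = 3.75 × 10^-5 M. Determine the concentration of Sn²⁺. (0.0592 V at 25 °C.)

From the Nernst equation, log Q = n(E° − E)/0.0592 = 2(0.48 − 0.411)/0.0592 = 2.331, so Q = 214.
With Q = [Sn²⁺]/[Cu²⁺] and the known concentrations, [Sn²⁺] in the numerator gives [Sn²⁺] = 0.008 M.

0.008 M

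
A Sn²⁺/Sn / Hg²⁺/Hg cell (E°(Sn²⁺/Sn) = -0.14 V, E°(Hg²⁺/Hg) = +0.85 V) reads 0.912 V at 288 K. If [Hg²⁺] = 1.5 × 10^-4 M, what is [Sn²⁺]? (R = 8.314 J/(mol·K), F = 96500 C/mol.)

From the Nernst equation, ln Q = nF(E° − E)/RT = 2×96500×(0.99 − 0.912)/(8.314×288) = 6.287, so Q = 538.
With Q = [Sn²⁺]/[Hg²⁺] and the known concentrations, [Sn²⁺] in the numerator gives [Sn²⁺] = 0.081 M.

0.081 M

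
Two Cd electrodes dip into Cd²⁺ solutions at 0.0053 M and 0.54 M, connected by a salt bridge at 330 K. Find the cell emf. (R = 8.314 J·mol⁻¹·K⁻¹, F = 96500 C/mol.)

0.066 V

Both half-cells are Cd²⁺/Cd, so E°_cell = 0. The concentrated side is the cathode; the cell reaction moves Cd²⁺ from high to low concentration with n = 2.
Q = [Cd²⁺]_dilute/[Cd²⁺]_conc = 0.0053/0.54 = 0.00981.
E = 0 − (RT/nF) ln Q = −((8.314×330)/(2×96500))(-4.624) = 0.0657 V.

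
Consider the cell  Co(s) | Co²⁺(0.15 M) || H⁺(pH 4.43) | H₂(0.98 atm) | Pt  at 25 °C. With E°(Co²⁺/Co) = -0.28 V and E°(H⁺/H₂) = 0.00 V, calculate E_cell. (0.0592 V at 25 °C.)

0.042 V

The hydrogen couple is the cathode, so E°_cell = 0.28 V; n = 2.
[H⁺] = 10^(−4.43) = 3.7 × 10^-5 M, and Q = [Co²⁺]·P(H₂) / [H⁺]^2 = 1.06 × 10^8.
E = E° − (0.0592/2) log Q = 0.28 − (0.0592/2)(8.027) = 0.042 V.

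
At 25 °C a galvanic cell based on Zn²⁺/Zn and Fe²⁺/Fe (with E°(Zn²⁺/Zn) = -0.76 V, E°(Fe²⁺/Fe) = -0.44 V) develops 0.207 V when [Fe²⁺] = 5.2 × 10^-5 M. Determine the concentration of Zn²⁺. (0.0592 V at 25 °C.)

From the Nernst equation, log Q = n(E° − E)/0.0592 = 2(0.32 − 0.207)/0.0592 = 3.818, so Q = 6570.
With Q = [Zn²⁺]/[Fe²⁺] and the known concentrations, [Zn²⁺] in the numerator gives [Zn²⁺] = 0.34 M.

0.34 M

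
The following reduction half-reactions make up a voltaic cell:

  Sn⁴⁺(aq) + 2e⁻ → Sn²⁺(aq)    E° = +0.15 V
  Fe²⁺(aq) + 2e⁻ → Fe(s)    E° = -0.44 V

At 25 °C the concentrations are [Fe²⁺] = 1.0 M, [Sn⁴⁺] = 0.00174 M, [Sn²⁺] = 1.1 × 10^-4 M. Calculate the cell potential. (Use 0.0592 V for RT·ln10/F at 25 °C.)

0.625 V

The Sn⁴⁺/Sn²⁺ couple has the higher reduction potential and acts as the cathode, so E°_cell = +0.15 − (-0.44) = 0.59 V.
Balancing electrons gives n = 2; the reaction quotient is Q = [Fe²⁺]·[Sn²⁺]/[Sn⁴⁺] = 0.0632.
At 25 °C, E = E° − (0.0592/n) log Q = 0.59 − (0.0592/2)(-1.199) = 0.590 + 0.035 = 0.625 V.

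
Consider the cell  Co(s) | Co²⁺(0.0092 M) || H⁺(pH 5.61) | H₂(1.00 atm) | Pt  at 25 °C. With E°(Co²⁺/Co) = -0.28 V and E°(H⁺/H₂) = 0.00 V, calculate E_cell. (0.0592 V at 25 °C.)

0.008 V

The hydrogen couple is the cathode, so E°_cell = 0.28 V; n = 2.
[H⁺] = 10^(−5.61) = 2.5 × 10^-6 M, and Q = [Co²⁺]·P(H₂) / [H⁺]^2 = 1.53 × 10^9.
E = E° − (0.0592/2) log Q = 0.28 − (0.0592/2)(9.184) = 0.008 V.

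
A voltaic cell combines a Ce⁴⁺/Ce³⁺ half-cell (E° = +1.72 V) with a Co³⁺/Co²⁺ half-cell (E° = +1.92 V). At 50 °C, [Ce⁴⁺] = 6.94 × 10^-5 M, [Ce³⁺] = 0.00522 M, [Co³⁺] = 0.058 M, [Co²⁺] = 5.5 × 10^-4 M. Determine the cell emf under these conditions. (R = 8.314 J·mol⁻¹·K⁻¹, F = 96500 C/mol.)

The Co³⁺/Co²⁺ couple has the higher reduction potential and acts as the cathode, so E°_cell = +1.92 − (+1.72) = 0.20 V.
Balancing electrons gives n = 1; the reaction quotient is Q = [Ce⁴⁺]·[Co²⁺]/([Ce³⁺]·[Co³⁺]) = 1.26 × 10^-4.
E = E° − (RT/nF) ln Q = 0.20 − (8.314×323)/(1×96500) × (-8.979) = 0.200 + 0.250 = 0.450 V.

0.450 V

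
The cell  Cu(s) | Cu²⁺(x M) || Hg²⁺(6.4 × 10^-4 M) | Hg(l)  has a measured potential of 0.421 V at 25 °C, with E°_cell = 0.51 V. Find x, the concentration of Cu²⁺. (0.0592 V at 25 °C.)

From the Nernst equation, log Q = n(E° − E)/0.0592 = 2(0.51 − 0.421)/0.0592 = 3.007, so Q = 1020.
With Q = [Cu²⁺]/[Hg²⁺] and the known concentrations, [Cu²⁺] in the numerator gives [Cu²⁺] = 0.65 M.

0.65 M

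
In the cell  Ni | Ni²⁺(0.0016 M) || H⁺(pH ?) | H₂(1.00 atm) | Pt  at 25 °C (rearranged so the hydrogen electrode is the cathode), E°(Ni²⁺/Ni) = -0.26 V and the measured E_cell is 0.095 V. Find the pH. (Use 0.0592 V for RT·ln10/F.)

E°_cell = 0.26 V and n = 2.
log Q = n(E° − E)/0.0592 = 2×(0.26 − 0.095)/0.0592 = 5.574.
With Q = [Ni²⁺]·P(H₂) / [H⁺]^2, solving for [H⁺] gives log[H⁺] = -4.185, so pH = 4.19.

pH = 4.19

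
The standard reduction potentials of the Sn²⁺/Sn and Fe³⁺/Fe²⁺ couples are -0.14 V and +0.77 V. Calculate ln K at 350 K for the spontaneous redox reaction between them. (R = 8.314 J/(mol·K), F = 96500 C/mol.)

E°_cell = +0.77 − (-0.14) = 0.91 V, with n = 2 electrons transferred.
At equilibrium E = 0, so the Nernst equation gives ln K = nFE°/RT = (2)(96500)(0.91)/((8.314)(350)) = 60.36.

ln K = 60.4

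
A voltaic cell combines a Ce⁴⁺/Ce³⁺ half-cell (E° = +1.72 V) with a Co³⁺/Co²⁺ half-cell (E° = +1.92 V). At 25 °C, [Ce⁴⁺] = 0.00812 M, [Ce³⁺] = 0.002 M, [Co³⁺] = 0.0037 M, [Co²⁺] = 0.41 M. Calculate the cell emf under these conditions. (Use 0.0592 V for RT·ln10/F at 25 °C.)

The Co³⁺/Co²⁺ couple has the higher reduction potential and acts as the cathode, so E°_cell = +1.92 − (+1.72) = 0.20 V.
Balancing electrons gives n = 1; the reaction quotient is Q = [Ce⁴⁺]·[Co²⁺]/([Ce³⁺]·[Co³⁺]) = 450.
At 25 °C, E = E° − (0.0592/n) log Q = 0.20 − (0.0592/1)(2.653) = 0.200 − 0.157 = 0.043 V.

0.043 V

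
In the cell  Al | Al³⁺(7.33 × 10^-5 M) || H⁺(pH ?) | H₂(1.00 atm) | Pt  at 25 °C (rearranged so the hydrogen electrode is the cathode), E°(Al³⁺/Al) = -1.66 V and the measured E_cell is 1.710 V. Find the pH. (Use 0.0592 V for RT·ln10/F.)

pH = 0.53

E°_cell = 1.66 V and n = 6.
log Q = n(E° − E)/0.0592 = 6×(1.66 − 1.710)/0.0592 = -5.068.
With Q = [Al³⁺]^2·P(H₂)^3 / [H⁺]^6, solving for [H⁺] gives log[H⁺] = -0.534, so pH = 0.53.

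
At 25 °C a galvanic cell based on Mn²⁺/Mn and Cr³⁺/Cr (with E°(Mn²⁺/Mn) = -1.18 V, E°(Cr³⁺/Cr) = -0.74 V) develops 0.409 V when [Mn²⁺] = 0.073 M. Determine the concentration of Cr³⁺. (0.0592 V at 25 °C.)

From the Nernst equation, log Q = n(E° − E)/0.0592 = 6(0.44 − 0.409)/0.0592 = 3.142, so Q = 1390.
With Q = [Mn²⁺]^3/[Cr³⁺]^2 and the known concentrations, [Cr³⁺]^2 in the denominator gives [Cr³⁺] = 5.3 × 10^-4 M.

5.3 × 10^-4 M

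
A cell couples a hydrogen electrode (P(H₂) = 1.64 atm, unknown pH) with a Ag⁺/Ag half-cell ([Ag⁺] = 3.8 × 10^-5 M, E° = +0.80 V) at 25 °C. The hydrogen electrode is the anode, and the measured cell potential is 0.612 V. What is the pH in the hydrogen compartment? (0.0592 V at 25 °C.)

E°_cell = 0.80 V and n = 2.
log Q = n(E° − E)/0.0592 = 2×(0.80 − 0.612)/0.0592 = 6.351.
With Q = [H⁺]^2 / ([Ag⁺]^2·P(H₂)), solving for [H⁺] gives log[H⁺] = -1.137, so pH = 1.14.

pH = 1.14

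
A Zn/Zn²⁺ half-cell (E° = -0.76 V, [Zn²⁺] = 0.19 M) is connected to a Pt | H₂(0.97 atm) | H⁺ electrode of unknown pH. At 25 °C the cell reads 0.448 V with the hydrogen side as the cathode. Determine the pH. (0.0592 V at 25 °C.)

pH = 5.64

E°_cell = 0.76 V and n = 2.
log Q = n(E° − E)/0.0592 = 2×(0.76 − 0.448)/0.0592 = 10.541.
With Q = [Zn²⁺]·P(H₂) / [H⁺]^2, solving for [H⁺] gives log[H⁺] = -5.638, so pH = 5.64.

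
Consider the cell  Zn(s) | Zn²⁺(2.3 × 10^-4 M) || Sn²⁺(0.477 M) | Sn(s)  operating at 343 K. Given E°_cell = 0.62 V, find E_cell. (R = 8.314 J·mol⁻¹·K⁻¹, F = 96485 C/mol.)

Balancing electrons gives n = 2; the reaction quotient is Q = [Zn²⁺]/[Sn²⁺] = 4.82 × 10^-4.
E = E° − (RT/nF) ln Q = 0.62 − (8.314×343)/(2×96485) × (-7.637) = 0.620 + 0.113 = 0.733 V.

0.733 V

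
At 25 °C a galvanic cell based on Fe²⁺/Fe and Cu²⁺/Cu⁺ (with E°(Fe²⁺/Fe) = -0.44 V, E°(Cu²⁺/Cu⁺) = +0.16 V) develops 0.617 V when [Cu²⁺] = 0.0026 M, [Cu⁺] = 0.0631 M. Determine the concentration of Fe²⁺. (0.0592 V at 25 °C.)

From the Nernst equation, log Q = n(E° − E)/0.0592 = 2(0.60 − 0.617)/0.0592 = -0.574, so Q = 0.266.
With Q = [Fe²⁺]·[Cu⁺]^2/[Cu²⁺]^2 and the known concentrations, [Fe²⁺] in the numerator gives [Fe²⁺] = 4.5 × 10^-4 M.

4.5 × 10^-4 M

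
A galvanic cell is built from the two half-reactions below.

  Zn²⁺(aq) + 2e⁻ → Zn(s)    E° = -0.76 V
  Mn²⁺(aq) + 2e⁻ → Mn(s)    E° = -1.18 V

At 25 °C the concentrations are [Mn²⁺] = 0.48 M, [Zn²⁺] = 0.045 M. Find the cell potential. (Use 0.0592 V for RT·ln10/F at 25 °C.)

0.390 V

The Zn²⁺/Zn couple has the higher reduction potential and acts as the cathode, so E°_cell = -0.76 − (-1.18) = 0.42 V.
Balancing electrons gives n = 2; the reaction quotient is Q = [Mn²⁺]/[Zn²⁺] = 10.7.
At 25 °C, E = E° − (0.0592/n) log Q = 0.42 − (0.0592/2)(1.028) = 0.420 − 0.030 = 0.390 V.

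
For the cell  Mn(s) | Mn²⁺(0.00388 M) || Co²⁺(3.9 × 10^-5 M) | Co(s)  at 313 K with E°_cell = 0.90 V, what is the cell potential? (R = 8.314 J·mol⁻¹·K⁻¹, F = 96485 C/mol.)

Balancing electrons gives n = 2; the reaction quotient is Q = [Mn²⁺]/[Co²⁺] = 99.5.
E = E° − (RT/nF) ln Q = 0.90 − (8.314×313)/(2×96485) × (4.600) = 0.900 − 0.062 = 0.838 V.

0.838 V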